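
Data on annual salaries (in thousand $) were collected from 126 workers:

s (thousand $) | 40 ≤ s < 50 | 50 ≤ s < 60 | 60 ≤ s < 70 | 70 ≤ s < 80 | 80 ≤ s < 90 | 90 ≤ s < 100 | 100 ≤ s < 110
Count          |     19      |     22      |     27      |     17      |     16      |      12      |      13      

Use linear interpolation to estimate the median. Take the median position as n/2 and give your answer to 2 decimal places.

68.15

Cumulative frequencies: 19, 41, 68, 85, 101, 113, 126
n = 126; position = n/2 = 63.
This falls in the class 60 ≤ s < 70: L = 60, F = 41, f = 27, h = 10.
Median ≈ 60 + ((63 − 41) / 27) × 10 = 68.1481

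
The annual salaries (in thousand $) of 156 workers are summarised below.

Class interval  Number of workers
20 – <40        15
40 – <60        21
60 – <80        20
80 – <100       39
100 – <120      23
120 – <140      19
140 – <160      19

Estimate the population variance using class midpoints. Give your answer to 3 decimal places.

1303.139

Midpoints: 30, 50, 70, 90, 110, 130, 150
n = 156, Σfm = 14260, mean = 91.4103
Σfm² = 1506800
Σf(m − x̄)² = Σfm² − (Σfm)²/n = 1506800 − 14260²/156 = 203289.7436
Population variance = 203289.7436 / 156 = 1303.1394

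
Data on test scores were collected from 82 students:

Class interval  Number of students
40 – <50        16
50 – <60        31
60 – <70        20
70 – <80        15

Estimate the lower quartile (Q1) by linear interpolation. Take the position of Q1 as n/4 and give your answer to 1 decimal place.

51.5

Cumulative frequencies: 16, 47, 67, 82
n = 82; position = n/4 = 20.5.
This falls in the class 50 – <60: L = 50, F = 16, f = 31, h = 10.
Lower quartile ≈ 50 + ((20.5 − 16) / 31) × 10 = 51.4516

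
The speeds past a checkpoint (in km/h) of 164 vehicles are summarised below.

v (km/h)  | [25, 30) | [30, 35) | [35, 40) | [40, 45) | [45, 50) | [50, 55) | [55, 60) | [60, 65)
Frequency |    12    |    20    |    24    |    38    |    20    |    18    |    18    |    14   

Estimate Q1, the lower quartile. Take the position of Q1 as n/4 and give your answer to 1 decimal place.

Cumulative frequencies: 12, 32, 56, 94, 114, 132, 150, 164
n = 164; position = n/4 = 41.
This falls in the class [35, 40): L = 35, F = 32, f = 24, h = 5.
Lower quartile ≈ 35 + ((41 − 32) / 24) × 5 = 36.8750

36.9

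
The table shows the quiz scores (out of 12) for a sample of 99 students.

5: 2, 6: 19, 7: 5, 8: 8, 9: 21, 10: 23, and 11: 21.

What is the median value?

9

Cumulative frequencies: 2, 21, 26, 34, 55, 78, 99
n = 99, so the median is the value in position (n+1)/2 = 50.
Position 50 falls at value 9.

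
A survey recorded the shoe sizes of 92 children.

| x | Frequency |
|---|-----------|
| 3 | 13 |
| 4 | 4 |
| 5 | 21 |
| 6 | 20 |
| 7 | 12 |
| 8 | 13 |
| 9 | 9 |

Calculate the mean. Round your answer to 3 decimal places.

5.967

Values: 3, 4, 5, 6, 7, 8, 9
Σfx = 13×3 + 4×4 + 21×5 + 20×6 + 12×7 + 13×8 + 9×9 = 549
n = Σf = 92
Mean = 549 / 92 = 5.9674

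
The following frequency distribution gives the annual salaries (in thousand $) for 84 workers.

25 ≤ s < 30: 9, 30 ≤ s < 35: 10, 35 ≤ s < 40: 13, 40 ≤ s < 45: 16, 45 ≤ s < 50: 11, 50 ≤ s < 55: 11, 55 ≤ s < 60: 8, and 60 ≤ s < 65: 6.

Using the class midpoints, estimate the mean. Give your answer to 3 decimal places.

Midpoints: 27.5, 32.5, 37.5, 42.5, 47.5, 52.5, 57.5, 62.5
Σfm = 9×27.5 + 10×32.5 + 13×37.5 + 16×42.5 + 11×47.5 + 11×52.5 + 8×57.5 + 6×62.5 = 3675
n = Σf = 84
Mean = 3675 / 84 = 43.7500

43.750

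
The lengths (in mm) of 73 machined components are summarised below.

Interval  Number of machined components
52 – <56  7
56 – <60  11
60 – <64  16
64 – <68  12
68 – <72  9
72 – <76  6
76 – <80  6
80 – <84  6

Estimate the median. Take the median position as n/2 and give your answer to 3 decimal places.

Cumulative frequencies: 7, 18, 34, 46, 55, 61, 67, 73
n = 73; position = n/2 = 36.5.
This falls in the class 64 – <68: L = 64, F = 34, f = 12, h = 4.
Median ≈ 64 + ((36.5 − 34) / 12) × 4 = 64.8333

64.833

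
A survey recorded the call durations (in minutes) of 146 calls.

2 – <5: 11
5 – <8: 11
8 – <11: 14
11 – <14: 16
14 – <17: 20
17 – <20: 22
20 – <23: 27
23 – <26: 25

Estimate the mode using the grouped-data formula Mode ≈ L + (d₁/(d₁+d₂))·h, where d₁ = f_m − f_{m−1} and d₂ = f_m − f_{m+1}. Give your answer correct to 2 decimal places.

Modal class: 20 – <23 (highest frequency 27).
d₁ = 27 − 22 = 5, d₂ = 27 − 25 = 2
Mode ≈ 20 + (5/(5+2)) × 3 = 20 + 2.1429 = 22.1429

22.14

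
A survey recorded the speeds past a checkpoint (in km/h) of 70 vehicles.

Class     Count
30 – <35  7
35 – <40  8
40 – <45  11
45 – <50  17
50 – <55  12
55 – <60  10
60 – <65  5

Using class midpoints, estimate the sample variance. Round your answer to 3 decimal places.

Midpoints: 32.5, 37.5, 42.5, 47.5, 52.5, 57.5, 62.5
n = 70, Σfm = 3320, mean = 47.4286
Σfm² = 162537.5
Σf(m − x̄)² = Σfm² − (Σfm)²/n = 162537.5 − 3320²/70 = 5074.6429
Sample variance = 5074.6429 / 69 = 73.5455

73.546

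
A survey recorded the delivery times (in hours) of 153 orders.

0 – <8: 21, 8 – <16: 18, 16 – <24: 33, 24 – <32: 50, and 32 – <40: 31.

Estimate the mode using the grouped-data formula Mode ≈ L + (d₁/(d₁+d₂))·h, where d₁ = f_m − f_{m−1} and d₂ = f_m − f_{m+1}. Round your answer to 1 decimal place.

Modal class: 24 – <32 (highest frequency 50).
d₁ = 50 − 33 = 17, d₂ = 50 − 31 = 19
Mode ≈ 24 + (17/(17+19)) × 8 = 24 + 3.7778 = 27.7778

27.8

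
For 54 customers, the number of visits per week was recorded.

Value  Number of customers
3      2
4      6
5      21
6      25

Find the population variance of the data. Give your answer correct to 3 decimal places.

Values: 3, 4, 5, 6
n = 54, Σfx = 285, mean = 5.2778
Σfx² = 1539
Σf(x − x̄)² = Σfx² − (Σfx)²/n = 1539 − 285²/54 = 34.8333
Population variance = 34.8333 / 54 = 0.6451

0.645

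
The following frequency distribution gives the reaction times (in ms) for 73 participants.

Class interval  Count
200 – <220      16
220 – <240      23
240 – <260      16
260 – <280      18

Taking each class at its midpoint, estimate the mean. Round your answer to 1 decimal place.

Midpoints: 210, 230, 250, 270
Σfm = 16×210 + 23×230 + 16×250 + 18×270 = 17510
n = Σf = 73
Mean = 17510 / 73 = 239.8630

239.9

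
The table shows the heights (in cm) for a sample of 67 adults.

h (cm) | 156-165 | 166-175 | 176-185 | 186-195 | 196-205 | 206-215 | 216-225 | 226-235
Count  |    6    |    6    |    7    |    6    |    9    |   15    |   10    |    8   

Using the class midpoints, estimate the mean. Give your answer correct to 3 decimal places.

Midpoints: 160.5, 170.5, 180.5, 190.5, 200.5, 210.5, 220.5, 230.5
Σfm = 6×160.5 + 6×170.5 + 7×180.5 + 6×190.5 + 9×200.5 + 15×210.5 + 10×220.5 + 8×230.5 = 13403.5
n = Σf = 67
Mean = 13403.5 / 67 = 200.0522

200.052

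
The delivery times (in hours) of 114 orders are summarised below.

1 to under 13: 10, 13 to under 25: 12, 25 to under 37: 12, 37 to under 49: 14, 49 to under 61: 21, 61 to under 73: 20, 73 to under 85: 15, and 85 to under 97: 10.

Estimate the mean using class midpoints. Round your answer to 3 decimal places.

Midpoints: 7, 19, 31, 43, 55, 67, 79, 91
Σfm = 10×7 + 12×19 + 12×31 + 14×43 + 21×55 + 20×67 + 15×79 + 10×91 = 5862
n = Σf = 114
Mean = 5862 / 114 = 51.4211

51.421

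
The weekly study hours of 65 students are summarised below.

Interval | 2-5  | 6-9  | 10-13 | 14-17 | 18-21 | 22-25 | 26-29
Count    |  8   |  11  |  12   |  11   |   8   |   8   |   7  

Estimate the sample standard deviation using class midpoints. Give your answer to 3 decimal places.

7.556

Midpoints: 3.5, 7.5, 11.5, 15.5, 19.5, 23.5, 27.5
n = 65, Σfm = 955.5, mean = 14.7000
Σfm² = 17700.25
Σf(m − x̄)² = Σfm² − (Σfm)²/n = 17700.25 − 955.5²/65 = 3654.4000
Sample variance = 3654.4000 / 64 = 57.1000
Standard deviation = √57.1000 = 7.5565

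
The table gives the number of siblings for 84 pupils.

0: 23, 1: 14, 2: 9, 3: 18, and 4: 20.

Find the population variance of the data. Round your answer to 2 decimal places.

Values: 0, 1, 2, 3, 4
n = 84, Σfx = 166, mean = 1.9762
Σfx² = 532
Σf(x − x̄)² = Σfx² − (Σfx)²/n = 532 − 166²/84 = 203.9524
Population variance = 203.9524 / 84 = 2.4280

2.43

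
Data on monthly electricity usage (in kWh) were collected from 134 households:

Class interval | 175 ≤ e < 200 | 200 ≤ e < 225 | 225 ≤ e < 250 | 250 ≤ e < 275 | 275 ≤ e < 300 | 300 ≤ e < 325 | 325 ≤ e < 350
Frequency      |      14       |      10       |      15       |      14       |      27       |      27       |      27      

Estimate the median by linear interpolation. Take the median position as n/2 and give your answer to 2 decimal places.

287.96

Cumulative frequencies: 14, 24, 39, 53, 80, 107, 134
n = 134; position = n/2 = 67.
This falls in the class 275 ≤ e < 300: L = 275, F = 53, f = 27, h = 25.
Median ≈ 275 + ((67 − 53) / 27) × 25 = 287.9630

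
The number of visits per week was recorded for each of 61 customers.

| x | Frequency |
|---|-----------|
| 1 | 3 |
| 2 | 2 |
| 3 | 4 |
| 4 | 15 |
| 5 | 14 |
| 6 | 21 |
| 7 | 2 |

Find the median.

5

Cumulative frequencies: 3, 5, 9, 24, 38, 59, 61
n = 61, so the median is the value in position (n+1)/2 = 31.
Position 31 falls at value 5.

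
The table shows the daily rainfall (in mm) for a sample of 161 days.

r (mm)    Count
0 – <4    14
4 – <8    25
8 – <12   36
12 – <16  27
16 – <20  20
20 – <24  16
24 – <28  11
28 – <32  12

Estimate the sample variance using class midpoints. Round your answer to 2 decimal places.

63.68

Midpoints: 2, 6, 10, 14, 18, 22, 26, 30
n = 161, Σfm = 2274, mean = 14.1242
Σfm² = 42308
Σf(m − x̄)² = Σfm² − (Σfm)²/n = 42308 − 2274²/161 = 10189.5155
Sample variance = 10189.5155 / 160 = 63.6845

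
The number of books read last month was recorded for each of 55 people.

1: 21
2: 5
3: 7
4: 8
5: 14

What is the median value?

Cumulative frequencies: 21, 26, 33, 41, 55
n = 55, so the median is the value in position (n+1)/2 = 28.
Position 28 falls at value 3.

3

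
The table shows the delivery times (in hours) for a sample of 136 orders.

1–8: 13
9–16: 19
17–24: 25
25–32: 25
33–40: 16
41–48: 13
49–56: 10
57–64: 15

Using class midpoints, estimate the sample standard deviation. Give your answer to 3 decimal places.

16.997

Midpoints: 4.5, 12.5, 20.5, 28.5, 36.5, 44.5, 52.5, 60.5
n = 136, Σfm = 4116, mean = 30.2647
Σfm² = 163570
Σf(m − x̄)² = Σfm² − (Σfm)²/n = 163570 − 4116²/136 = 39000.4706
Sample variance = 39000.4706 / 135 = 288.8924
Standard deviation = √288.8924 = 16.9968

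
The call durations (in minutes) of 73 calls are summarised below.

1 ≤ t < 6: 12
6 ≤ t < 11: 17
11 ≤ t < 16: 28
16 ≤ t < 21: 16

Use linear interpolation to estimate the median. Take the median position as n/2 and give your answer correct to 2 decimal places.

Cumulative frequencies: 12, 29, 57, 73
n = 73; position = n/2 = 36.5.
This falls in the class 11 ≤ t < 16: L = 11, F = 29, f = 28, h = 5.
Median ≈ 11 + ((36.5 − 29) / 28) × 5 = 12.3393

12.34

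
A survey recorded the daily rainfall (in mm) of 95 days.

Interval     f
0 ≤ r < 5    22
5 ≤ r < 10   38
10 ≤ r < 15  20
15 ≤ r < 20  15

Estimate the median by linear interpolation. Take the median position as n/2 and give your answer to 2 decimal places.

Cumulative frequencies: 22, 60, 80, 95
n = 95; position = n/2 = 47.5.
This falls in the class 5 ≤ r < 10: L = 5, F = 22, f = 38, h = 5.
Median ≈ 5 + ((47.5 − 22) / 38) × 5 = 8.3553

8.36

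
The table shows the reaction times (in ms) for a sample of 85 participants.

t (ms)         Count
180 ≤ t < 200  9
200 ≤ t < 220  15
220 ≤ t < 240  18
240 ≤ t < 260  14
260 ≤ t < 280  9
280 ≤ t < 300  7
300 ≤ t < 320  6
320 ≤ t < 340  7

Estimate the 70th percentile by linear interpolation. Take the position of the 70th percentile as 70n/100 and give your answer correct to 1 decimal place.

Cumulative frequencies: 9, 24, 42, 56, 65, 72, 78, 85
n = 85; position = 70n/100 = 59.5.
This falls in the class 260 ≤ t < 280: L = 260, F = 56, f = 9, h = 20.
70th percentile ≈ 260 + ((59.5 − 56) / 9) × 20 = 267.7778

267.8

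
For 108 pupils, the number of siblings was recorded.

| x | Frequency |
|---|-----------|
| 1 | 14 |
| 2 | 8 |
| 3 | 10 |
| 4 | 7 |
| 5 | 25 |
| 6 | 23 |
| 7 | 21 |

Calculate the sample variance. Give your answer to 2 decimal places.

4.05

Values: 1, 2, 3, 4, 5, 6, 7
n = 108, Σfx = 498, mean = 4.6111
Σfx² = 2730
Σf(x − x̄)² = Σfx² − (Σfx)²/n = 2730 − 498²/108 = 433.6667
Sample variance = 433.6667 / 107 = 4.0530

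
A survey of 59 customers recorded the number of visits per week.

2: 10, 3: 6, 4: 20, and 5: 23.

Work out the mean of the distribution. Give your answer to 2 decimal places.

Values: 2, 3, 4, 5
Σfx = 10×2 + 6×3 + 20×4 + 23×5 = 233
n = Σf = 59
Mean = 233 / 59 = 3.9492

3.95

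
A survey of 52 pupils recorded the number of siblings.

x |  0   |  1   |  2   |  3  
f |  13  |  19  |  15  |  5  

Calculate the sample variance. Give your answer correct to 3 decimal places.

0.887

Values: 0, 1, 2, 3
n = 52, Σfx = 64, mean = 1.2308
Σfx² = 124
Σf(x − x̄)² = Σfx² − (Σfx)²/n = 124 − 64²/52 = 45.2308
Sample variance = 45.2308 / 51 = 0.8869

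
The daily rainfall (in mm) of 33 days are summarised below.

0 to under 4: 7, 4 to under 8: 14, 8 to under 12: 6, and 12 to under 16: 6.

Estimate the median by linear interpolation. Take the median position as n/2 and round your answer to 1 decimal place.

Cumulative frequencies: 7, 21, 27, 33
n = 33; position = n/2 = 16.5.
This falls in the class 4 to under 8: L = 4, F = 7, f = 14, h = 4.
Median ≈ 4 + ((16.5 − 7) / 14) × 4 = 6.7143

6.7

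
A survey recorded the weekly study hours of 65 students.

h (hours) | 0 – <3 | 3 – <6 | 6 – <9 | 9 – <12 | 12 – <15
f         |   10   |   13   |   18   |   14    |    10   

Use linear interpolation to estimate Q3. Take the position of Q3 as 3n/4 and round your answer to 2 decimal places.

Cumulative frequencies: 10, 23, 41, 55, 65
n = 65; position = 3n/4 = 48.75.
This falls in the class 9 – <12: L = 9, F = 41, f = 14, h = 3.
Upper quartile ≈ 9 + ((48.75 − 41) / 14) × 3 = 10.6607

10.66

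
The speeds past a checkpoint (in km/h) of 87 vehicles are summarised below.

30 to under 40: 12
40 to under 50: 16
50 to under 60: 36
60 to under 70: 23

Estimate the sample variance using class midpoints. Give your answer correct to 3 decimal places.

Midpoints: 35, 45, 55, 65
n = 87, Σfm = 4615, mean = 53.0460
Σfm² = 253175
Σf(m − x̄)² = Σfm² − (Σfm)²/n = 253175 − 4615²/87 = 8367.8161
Sample variance = 8367.8161 / 86 = 97.3002

97.300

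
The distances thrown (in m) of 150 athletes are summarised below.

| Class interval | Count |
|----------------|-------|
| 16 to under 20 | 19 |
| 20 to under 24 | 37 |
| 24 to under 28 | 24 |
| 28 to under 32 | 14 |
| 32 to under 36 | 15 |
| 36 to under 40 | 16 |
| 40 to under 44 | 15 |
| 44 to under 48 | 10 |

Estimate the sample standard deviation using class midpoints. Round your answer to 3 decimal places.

Midpoints: 18, 22, 26, 30, 34, 38, 42, 46
n = 150, Σfm = 4408, mean = 29.3867
Σfm² = 140952
Σf(m − x̄)² = Σfm² − (Σfm)²/n = 140952 − 4408²/150 = 11415.5733
Sample variance = 11415.5733 / 149 = 76.6146
Standard deviation = √76.6146 = 8.7530

8.753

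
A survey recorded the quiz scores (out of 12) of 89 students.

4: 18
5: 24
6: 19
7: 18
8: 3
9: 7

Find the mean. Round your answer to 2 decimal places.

Values: 4, 5, 6, 7, 8, 9
Σfx = 18×4 + 24×5 + 19×6 + 18×7 + 3×8 + 7×9 = 519
n = Σf = 89
Mean = 519 / 89 = 5.8315

5.83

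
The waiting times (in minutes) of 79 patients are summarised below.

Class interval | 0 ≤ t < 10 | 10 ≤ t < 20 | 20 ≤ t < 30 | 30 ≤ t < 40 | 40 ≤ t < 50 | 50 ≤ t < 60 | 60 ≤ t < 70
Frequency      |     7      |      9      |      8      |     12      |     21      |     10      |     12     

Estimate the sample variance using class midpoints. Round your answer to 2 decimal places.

339.24

Midpoints: 5, 15, 25, 35, 45, 55, 65
n = 79, Σfm = 3065, mean = 38.7975
Σfm² = 145375
Σf(m − x̄)² = Σfm² − (Σfm)²/n = 145375 − 3065²/79 = 26460.7595
Sample variance = 26460.7595 / 78 = 339.2405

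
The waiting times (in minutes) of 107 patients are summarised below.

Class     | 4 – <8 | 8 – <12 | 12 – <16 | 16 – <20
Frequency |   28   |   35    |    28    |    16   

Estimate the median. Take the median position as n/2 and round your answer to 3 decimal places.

10.914

Cumulative frequencies: 28, 63, 91, 107
n = 107; position = n/2 = 53.5.
This falls in the class 8 – <12: L = 8, F = 28, f = 35, h = 4.
Median ≈ 8 + ((53.5 − 28) / 35) × 4 = 10.9143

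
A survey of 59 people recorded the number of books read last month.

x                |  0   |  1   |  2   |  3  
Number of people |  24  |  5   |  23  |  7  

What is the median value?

2

Cumulative frequencies: 24, 29, 52, 59
n = 59, so the median is the value in position (n+1)/2 = 30.
Position 30 falls at value 2.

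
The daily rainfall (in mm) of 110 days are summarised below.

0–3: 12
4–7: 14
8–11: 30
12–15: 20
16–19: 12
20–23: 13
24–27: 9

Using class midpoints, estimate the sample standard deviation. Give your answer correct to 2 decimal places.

Midpoints: 1.5, 5.5, 9.5, 13.5, 17.5, 21.5, 25.5
n = 110, Σfm = 1369, mean = 12.4455
Σfm² = 22339.5
Σf(m − x̄)² = Σfm² − (Σfm)²/n = 22339.5 − 1369²/110 = 5301.6727
Sample variance = 5301.6727 / 109 = 48.6392
Standard deviation = √48.6392 = 6.9742

6.97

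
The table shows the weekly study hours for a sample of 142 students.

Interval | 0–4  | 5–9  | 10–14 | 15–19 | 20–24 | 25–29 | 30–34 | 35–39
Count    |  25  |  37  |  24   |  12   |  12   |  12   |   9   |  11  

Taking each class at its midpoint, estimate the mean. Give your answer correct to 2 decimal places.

Midpoints: 2, 7, 12, 17, 22, 27, 32, 37
Σfm = 25×2 + 37×7 + 24×12 + 12×17 + 12×22 + 12×27 + 9×32 + 11×37 = 2084
n = Σf = 142
Mean = 2084 / 142 = 14.6761

14.68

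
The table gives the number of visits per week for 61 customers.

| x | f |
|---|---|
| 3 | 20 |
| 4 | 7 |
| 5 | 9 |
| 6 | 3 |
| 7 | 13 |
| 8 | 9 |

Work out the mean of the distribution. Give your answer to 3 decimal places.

5.148

Values: 3, 4, 5, 6, 7, 8
Σfx = 20×3 + 7×4 + 9×5 + 3×6 + 13×7 + 9×8 = 314
n = Σf = 61
Mean = 314 / 61 = 5.1475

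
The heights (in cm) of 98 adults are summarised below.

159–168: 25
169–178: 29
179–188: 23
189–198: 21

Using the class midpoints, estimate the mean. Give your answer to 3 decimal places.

177.582

Midpoints: 163.5, 173.5, 183.5, 193.5
Σfm = 25×163.5 + 29×173.5 + 23×183.5 + 21×193.5 = 17403
n = Σf = 98
Mean = 17403 / 98 = 177.5816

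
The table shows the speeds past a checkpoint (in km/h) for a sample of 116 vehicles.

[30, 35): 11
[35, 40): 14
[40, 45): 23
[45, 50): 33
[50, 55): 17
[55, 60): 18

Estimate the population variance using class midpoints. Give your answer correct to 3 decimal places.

55.758

Midpoints: 32.5, 37.5, 42.5, 47.5, 52.5, 57.5
n = 116, Σfm = 5355, mean = 46.1638
Σfm² = 253675
Σf(m − x̄)² = Σfm² − (Σfm)²/n = 253675 − 5355²/116 = 6467.8879
Population variance = 6467.8879 / 116 = 55.7577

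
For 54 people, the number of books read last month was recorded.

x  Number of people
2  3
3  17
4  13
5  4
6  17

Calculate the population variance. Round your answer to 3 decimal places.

Values: 2, 3, 4, 5, 6
n = 54, Σfx = 231, mean = 4.2778
Σfx² = 1085
Σf(x − x̄)² = Σfx² − (Σfx)²/n = 1085 − 231²/54 = 96.8333
Population variance = 96.8333 / 54 = 1.7932

1.793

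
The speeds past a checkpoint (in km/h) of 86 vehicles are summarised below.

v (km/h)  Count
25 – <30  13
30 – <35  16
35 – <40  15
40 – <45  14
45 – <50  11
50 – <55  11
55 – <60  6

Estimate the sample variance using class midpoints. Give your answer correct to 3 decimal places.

Midpoints: 27.5, 32.5, 37.5, 42.5, 47.5, 52.5, 57.5
n = 86, Σfm = 3480, mean = 40.4651
Σfm² = 148087.5
Σf(m − x̄)² = Σfm² − (Σfm)²/n = 148087.5 − 3480²/86 = 7268.8953
Sample variance = 7268.8953 / 85 = 85.5164

85.516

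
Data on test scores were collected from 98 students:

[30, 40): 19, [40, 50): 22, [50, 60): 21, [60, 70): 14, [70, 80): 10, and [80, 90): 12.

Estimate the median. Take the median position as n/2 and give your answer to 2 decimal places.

53.81

Cumulative frequencies: 19, 41, 62, 76, 86, 98
n = 98; position = n/2 = 49.
This falls in the class [50, 60): L = 50, F = 41, f = 21, h = 10.
Median ≈ 50 + ((49 − 41) / 21) × 10 = 53.8095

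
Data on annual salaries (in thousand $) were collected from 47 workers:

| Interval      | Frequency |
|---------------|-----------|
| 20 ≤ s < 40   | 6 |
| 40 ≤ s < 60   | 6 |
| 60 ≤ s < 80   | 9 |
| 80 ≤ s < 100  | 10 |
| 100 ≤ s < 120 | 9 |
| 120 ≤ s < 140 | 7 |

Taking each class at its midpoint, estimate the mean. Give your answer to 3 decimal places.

83.191

Midpoints: 30, 50, 70, 90, 110, 130
Σfm = 6×30 + 6×50 + 9×70 + 10×90 + 9×110 + 7×130 = 3910
n = Σf = 47
Mean = 3910 / 47 = 83.1915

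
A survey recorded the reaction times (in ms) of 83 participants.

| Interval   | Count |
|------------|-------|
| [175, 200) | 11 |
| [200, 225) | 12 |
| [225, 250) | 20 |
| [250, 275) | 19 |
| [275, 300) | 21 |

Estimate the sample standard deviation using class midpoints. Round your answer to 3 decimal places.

Midpoints: 187.5, 212.5, 237.5, 262.5, 287.5
n = 83, Σfm = 20387.5, mean = 245.6325
Σfm² = 5101718.75
Σf(m − x̄)² = Σfm² − (Σfm)²/n = 5101718.75 − 20387.5²/83 = 93885.5422
Sample variance = 93885.5422 / 82 = 1144.9456
Standard deviation = √1144.9456 = 33.8370

33.837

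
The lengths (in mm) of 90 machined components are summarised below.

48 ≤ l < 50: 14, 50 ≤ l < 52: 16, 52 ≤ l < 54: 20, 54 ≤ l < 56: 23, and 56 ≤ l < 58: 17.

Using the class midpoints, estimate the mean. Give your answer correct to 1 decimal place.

Midpoints: 49, 51, 53, 55, 57
Σfm = 14×49 + 16×51 + 20×53 + 23×55 + 17×57 = 4796
n = Σf = 90
Mean = 4796 / 90 = 53.2889

53.3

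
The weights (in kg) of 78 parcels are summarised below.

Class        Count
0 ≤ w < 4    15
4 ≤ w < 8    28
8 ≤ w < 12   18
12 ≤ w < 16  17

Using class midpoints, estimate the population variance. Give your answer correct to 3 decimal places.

17.118

Midpoints: 2, 6, 10, 14
n = 78, Σfm = 616, mean = 7.8974
Σfm² = 6200
Σf(m − x̄)² = Σfm² − (Σfm)²/n = 6200 − 616²/78 = 1335.1795
Population variance = 1335.1795 / 78 = 17.1177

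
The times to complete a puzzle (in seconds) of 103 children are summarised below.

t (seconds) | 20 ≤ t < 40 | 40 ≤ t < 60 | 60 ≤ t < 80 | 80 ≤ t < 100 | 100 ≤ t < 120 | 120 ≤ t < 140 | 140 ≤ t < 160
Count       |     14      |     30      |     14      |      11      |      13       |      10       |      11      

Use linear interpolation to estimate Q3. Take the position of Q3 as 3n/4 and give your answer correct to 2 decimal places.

112.69

Cumulative frequencies: 14, 44, 58, 69, 82, 92, 103
n = 103; position = 3n/4 = 77.25.
This falls in the class 100 ≤ t < 120: L = 100, F = 69, f = 13, h = 20.
Upper quartile ≈ 100 + ((77.25 − 69) / 13) × 20 = 112.6923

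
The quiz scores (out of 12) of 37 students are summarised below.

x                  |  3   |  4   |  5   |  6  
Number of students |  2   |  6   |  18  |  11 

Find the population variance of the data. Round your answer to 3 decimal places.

0.675

Values: 3, 4, 5, 6
n = 37, Σfx = 186, mean = 5.0270
Σfx² = 960
Σf(x − x̄)² = Σfx² − (Σfx)²/n = 960 − 186²/37 = 24.9730
Population variance = 24.9730 / 37 = 0.6749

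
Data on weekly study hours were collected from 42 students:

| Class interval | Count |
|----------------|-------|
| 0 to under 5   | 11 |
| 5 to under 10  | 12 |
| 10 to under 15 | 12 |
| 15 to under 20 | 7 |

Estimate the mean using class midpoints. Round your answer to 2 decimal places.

Midpoints: 2.5, 7.5, 12.5, 17.5
Σfm = 11×2.5 + 12×7.5 + 12×12.5 + 7×17.5 = 390
n = Σf = 42
Mean = 390 / 42 = 9.2857

9.29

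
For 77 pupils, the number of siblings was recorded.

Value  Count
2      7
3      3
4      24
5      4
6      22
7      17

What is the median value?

6

Cumulative frequencies: 7, 10, 34, 38, 60, 77
n = 77, so the median is the value in position (n+1)/2 = 39.
Position 39 falls at value 6.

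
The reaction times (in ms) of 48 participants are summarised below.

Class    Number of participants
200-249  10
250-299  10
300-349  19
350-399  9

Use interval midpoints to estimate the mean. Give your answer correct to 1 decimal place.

302.6

Midpoints: 224.5, 274.5, 324.5, 374.5
Σfm = 10×224.5 + 10×274.5 + 19×324.5 + 9×374.5 = 14526
n = Σf = 48
Mean = 14526 / 48 = 302.6250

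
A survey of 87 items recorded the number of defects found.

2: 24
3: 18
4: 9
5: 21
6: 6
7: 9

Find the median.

4

Cumulative frequencies: 24, 42, 51, 72, 78, 87
n = 87, so the median is the value in position (n+1)/2 = 44.
Position 44 falls at value 4.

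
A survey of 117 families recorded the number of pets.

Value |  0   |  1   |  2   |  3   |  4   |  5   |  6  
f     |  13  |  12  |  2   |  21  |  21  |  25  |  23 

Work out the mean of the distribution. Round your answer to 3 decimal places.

Values: 0, 1, 2, 3, 4, 5, 6
Σfx = 13×0 + 12×1 + 2×2 + 21×3 + 21×4 + 25×5 + 23×6 = 426
n = Σf = 117
Mean = 426 / 117 = 3.6410

3.641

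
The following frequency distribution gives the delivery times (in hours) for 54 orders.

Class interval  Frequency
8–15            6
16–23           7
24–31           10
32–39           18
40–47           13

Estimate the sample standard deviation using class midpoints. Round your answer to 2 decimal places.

Midpoints: 11.5, 19.5, 27.5, 35.5, 43.5
n = 54, Σfm = 1685, mean = 31.2037
Σfm² = 58301.5
Σf(m − x̄)² = Σfm² − (Σfm)²/n = 58301.5 − 1685²/54 = 5723.2593
Sample variance = 5723.2593 / 53 = 107.9860
Standard deviation = √107.9860 = 10.3916

10.39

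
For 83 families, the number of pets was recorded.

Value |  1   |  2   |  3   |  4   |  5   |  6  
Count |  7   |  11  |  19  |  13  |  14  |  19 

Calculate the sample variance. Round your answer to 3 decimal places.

2.619

Values: 1, 2, 3, 4, 5, 6
n = 83, Σfx = 322, mean = 3.8795
Σfx² = 1464
Σf(x − x̄)² = Σfx² − (Σfx)²/n = 1464 − 322²/83 = 214.7952
Sample variance = 214.7952 / 82 = 2.6195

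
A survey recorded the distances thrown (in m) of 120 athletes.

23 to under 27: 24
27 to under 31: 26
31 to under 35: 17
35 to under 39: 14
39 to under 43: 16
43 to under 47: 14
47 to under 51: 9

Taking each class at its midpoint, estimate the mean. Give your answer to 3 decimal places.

Midpoints: 25, 29, 33, 37, 41, 45, 49
Σfm = 24×25 + 26×29 + 17×33 + 14×37 + 16×41 + 14×45 + 9×49 = 4160
n = Σf = 120
Mean = 4160 / 120 = 34.6667

34.667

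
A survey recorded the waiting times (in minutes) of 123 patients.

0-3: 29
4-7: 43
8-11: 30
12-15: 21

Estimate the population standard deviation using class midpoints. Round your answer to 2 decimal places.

Midpoints: 1.5, 5.5, 9.5, 13.5
n = 123, Σfm = 848.5, mean = 6.8984
Σfm² = 7900.75
Σf(m − x̄)² = Σfm² − (Σfm)²/n = 7900.75 − 848.5²/123 = 2047.4797
Population variance = 2047.4797 / 123 = 16.6462
Standard deviation = √16.6462 = 4.0800

4.08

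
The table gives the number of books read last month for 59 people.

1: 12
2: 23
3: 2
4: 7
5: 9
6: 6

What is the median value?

2

Cumulative frequencies: 12, 35, 37, 44, 53, 59
n = 59, so the median is the value in position (n+1)/2 = 30.
Position 30 falls at value 2.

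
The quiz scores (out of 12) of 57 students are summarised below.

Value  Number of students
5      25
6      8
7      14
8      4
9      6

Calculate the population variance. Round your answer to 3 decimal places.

1.843

Values: 5, 6, 7, 8, 9
n = 57, Σfx = 357, mean = 6.2632
Σfx² = 2341
Σf(x − x̄)² = Σfx² − (Σfx)²/n = 2341 − 357²/57 = 105.0526
Population variance = 105.0526 / 57 = 1.8430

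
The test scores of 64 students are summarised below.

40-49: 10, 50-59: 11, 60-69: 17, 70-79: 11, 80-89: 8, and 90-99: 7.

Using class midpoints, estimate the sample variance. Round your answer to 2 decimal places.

Midpoints: 44.5, 54.5, 64.5, 74.5, 84.5, 94.5
n = 64, Σfm = 4298, mean = 67.1562
Σfm² = 303886
Σf(m − x̄)² = Σfm² − (Σfm)²/n = 303886 − 4298²/64 = 15248.4375
Sample variance = 15248.4375 / 63 = 242.0387

242.04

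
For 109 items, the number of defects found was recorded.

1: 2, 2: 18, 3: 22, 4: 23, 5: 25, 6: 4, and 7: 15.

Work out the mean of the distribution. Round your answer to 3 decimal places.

4.128

Values: 1, 2, 3, 4, 5, 6, 7
Σfx = 2×1 + 18×2 + 22×3 + 23×4 + 25×5 + 4×6 + 15×7 = 450
n = Σf = 109
Mean = 450 / 109 = 4.1284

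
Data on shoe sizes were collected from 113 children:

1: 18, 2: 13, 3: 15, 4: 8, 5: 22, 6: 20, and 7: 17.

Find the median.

Cumulative frequencies: 18, 31, 46, 54, 76, 96, 113
n = 113, so the median is the value in position (n+1)/2 = 57.
Position 57 falls at value 5.

5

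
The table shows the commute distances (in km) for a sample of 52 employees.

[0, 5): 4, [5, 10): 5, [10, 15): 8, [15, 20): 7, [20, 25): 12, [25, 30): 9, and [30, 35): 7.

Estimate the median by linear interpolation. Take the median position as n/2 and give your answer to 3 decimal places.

20.833

Cumulative frequencies: 4, 9, 17, 24, 36, 45, 52
n = 52; position = n/2 = 26.
This falls in the class [20, 25): L = 20, F = 24, f = 12, h = 5.
Median ≈ 20 + ((26 − 24) / 12) × 5 = 20.8333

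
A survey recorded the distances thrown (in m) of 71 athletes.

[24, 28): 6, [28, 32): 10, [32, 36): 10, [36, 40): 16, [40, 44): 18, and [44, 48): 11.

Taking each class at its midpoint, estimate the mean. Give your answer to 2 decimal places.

Midpoints: 26, 30, 34, 38, 42, 46
Σfm = 6×26 + 10×30 + 10×34 + 16×38 + 18×42 + 11×46 = 2666
n = Σf = 71
Mean = 2666 / 71 = 37.5493

37.55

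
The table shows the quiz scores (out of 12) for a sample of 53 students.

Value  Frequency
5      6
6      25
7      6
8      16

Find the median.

6

Cumulative frequencies: 6, 31, 37, 53
n = 53, so the median is the value in position (n+1)/2 = 27.
Position 27 falls at value 6.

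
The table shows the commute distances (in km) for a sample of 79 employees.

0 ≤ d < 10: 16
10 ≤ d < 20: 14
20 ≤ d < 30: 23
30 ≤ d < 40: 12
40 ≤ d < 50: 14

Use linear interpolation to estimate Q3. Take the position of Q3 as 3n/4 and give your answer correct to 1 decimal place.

35.2

Cumulative frequencies: 16, 30, 53, 65, 79
n = 79; position = 3n/4 = 59.25.
This falls in the class 30 ≤ d < 40: L = 30, F = 53, f = 12, h = 10.
Upper quartile ≈ 30 + ((59.25 − 53) / 12) × 10 = 35.2083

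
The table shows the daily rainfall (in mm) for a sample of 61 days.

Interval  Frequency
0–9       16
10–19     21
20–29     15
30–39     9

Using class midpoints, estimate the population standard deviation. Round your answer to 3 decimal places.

10.103

Midpoints: 4.5, 14.5, 24.5, 34.5
n = 61, Σfm = 1054.5, mean = 17.2869
Σfm² = 24455.25
Σf(m − x̄)² = Σfm² − (Σfm)²/n = 24455.25 − 1054.5²/61 = 6226.2295
Population variance = 6226.2295 / 61 = 102.0693
Standard deviation = √102.0693 = 10.1029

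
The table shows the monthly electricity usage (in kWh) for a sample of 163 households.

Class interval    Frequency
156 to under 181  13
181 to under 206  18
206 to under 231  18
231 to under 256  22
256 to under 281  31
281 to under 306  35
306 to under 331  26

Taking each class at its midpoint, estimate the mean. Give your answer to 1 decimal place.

256.7

Midpoints: 168.5, 193.5, 218.5, 243.5, 268.5, 293.5, 318.5
Σfm = 13×168.5 + 18×193.5 + 18×218.5 + 22×243.5 + 31×268.5 + 35×293.5 + 26×318.5 = 41840.5
n = Σf = 163
Mean = 41840.5 / 163 = 256.6902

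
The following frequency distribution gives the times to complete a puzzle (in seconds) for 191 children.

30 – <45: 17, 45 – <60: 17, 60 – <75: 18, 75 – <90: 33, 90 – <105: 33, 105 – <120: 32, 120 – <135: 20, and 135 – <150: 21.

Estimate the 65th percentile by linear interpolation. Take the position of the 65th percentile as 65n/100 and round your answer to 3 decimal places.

Cumulative frequencies: 17, 34, 52, 85, 118, 150, 170, 191
n = 191; position = 65n/100 = 124.15.
This falls in the class 105 – <120: L = 105, F = 118, f = 32, h = 15.
65th percentile ≈ 105 + ((124.15 − 118) / 32) × 15 = 107.8828

107.883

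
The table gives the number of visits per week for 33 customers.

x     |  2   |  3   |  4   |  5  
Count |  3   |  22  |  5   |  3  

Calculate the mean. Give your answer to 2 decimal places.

3.24

Values: 2, 3, 4, 5
Σfx = 3×2 + 22×3 + 5×4 + 3×5 = 107
n = Σf = 33
Mean = 107 / 33 = 3.2424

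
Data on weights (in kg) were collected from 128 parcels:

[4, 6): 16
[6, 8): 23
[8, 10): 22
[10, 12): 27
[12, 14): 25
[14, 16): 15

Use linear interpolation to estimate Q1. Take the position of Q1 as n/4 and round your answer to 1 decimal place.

7.4

Cumulative frequencies: 16, 39, 61, 88, 113, 128
n = 128; position = n/4 = 32.
This falls in the class [6, 8): L = 6, F = 16, f = 23, h = 2.
Lower quartile ≈ 6 + ((32 − 16) / 23) × 2 = 7.3913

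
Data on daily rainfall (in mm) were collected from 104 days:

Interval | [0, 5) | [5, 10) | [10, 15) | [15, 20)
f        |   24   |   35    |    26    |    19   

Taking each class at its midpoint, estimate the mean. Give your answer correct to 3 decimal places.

9.423

Midpoints: 2.5, 7.5, 12.5, 17.5
Σfm = 24×2.5 + 35×7.5 + 26×12.5 + 19×17.5 = 980
n = Σf = 104
Mean = 980 / 104 = 9.4231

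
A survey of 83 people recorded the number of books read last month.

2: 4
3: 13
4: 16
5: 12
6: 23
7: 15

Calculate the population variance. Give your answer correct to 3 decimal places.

2.253

Values: 2, 3, 4, 5, 6, 7
n = 83, Σfx = 414, mean = 4.9880
Σfx² = 2252
Σf(x − x̄)² = Σfx² − (Σfx)²/n = 2252 − 414²/83 = 186.9880
Population variance = 186.9880 / 83 = 2.2529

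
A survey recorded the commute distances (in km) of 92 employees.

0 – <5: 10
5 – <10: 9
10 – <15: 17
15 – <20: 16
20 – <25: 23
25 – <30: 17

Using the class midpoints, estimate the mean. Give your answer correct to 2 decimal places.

17.07

Midpoints: 2.5, 7.5, 12.5, 17.5, 22.5, 27.5
Σfm = 10×2.5 + 9×7.5 + 17×12.5 + 16×17.5 + 23×22.5 + 17×27.5 = 1570
n = Σf = 92
Mean = 1570 / 92 = 17.0652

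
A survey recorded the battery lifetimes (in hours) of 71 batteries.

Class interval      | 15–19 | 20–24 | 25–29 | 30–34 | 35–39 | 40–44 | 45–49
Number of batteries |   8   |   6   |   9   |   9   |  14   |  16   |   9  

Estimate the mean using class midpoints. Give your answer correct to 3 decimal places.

Midpoints: 17, 22, 27, 32, 37, 42, 47
Σfm = 8×17 + 6×22 + 9×27 + 9×32 + 14×37 + 16×42 + 9×47 = 2412
n = Σf = 71
Mean = 2412 / 71 = 33.9718

33.972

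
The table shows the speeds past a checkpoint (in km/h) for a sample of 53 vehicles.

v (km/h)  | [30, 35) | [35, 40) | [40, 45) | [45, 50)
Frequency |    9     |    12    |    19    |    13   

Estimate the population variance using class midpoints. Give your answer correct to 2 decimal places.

26.20

Midpoints: 32.5, 37.5, 42.5, 47.5
n = 53, Σfm = 2167.5, mean = 40.8962
Σfm² = 90031.25
Σf(m − x̄)² = Σfm² − (Σfm)²/n = 90031.25 − 2167.5²/53 = 1388.6792
Population variance = 1388.6792 / 53 = 26.2015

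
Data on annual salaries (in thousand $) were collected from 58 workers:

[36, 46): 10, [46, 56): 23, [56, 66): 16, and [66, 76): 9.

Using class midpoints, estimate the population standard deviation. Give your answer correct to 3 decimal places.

Midpoints: 41, 51, 61, 71
n = 58, Σfm = 3198, mean = 55.1379
Σfm² = 181538
Σf(m − x̄)² = Σfm² − (Σfm)²/n = 181538 − 3198²/58 = 5206.8966
Population variance = 5206.8966 / 58 = 89.7741
Standard deviation = √89.7741 = 9.4749

9.475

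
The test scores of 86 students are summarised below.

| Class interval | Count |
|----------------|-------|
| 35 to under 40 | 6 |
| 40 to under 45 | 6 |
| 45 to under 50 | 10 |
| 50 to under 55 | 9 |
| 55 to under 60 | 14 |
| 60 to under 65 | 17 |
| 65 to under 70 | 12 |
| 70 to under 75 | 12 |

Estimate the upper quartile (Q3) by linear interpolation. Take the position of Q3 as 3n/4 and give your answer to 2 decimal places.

Cumulative frequencies: 6, 12, 22, 31, 45, 62, 74, 86
n = 86; position = 3n/4 = 64.5.
This falls in the class 65 to under 70: L = 65, F = 62, f = 12, h = 5.
Upper quartile ≈ 65 + ((64.5 − 62) / 12) × 5 = 66.0417

66.04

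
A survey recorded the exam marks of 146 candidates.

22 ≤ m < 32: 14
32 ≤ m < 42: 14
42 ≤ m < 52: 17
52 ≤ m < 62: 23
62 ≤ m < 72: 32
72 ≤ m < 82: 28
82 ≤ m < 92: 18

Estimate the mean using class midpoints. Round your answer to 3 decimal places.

Midpoints: 27, 37, 47, 57, 67, 77, 87
Σfm = 14×27 + 14×37 + 17×47 + 23×57 + 32×67 + 28×77 + 18×87 = 8872
n = Σf = 146
Mean = 8872 / 146 = 60.7671

60.767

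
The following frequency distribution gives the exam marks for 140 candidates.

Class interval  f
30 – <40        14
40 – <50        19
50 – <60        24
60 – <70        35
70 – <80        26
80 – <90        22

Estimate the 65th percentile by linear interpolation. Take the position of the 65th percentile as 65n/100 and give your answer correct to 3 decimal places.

Cumulative frequencies: 14, 33, 57, 92, 118, 140
n = 140; position = 65n/100 = 91.
This falls in the class 60 – <70: L = 60, F = 57, f = 35, h = 10.
65th percentile ≈ 60 + ((91 − 57) / 35) × 10 = 69.7143

69.714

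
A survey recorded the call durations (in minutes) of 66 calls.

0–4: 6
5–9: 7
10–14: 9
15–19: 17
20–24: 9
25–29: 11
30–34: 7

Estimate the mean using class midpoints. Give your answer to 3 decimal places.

Midpoints: 2, 7, 12, 17, 22, 27, 32
Σfm = 6×2 + 7×7 + 9×12 + 17×17 + 9×22 + 11×27 + 7×32 = 1177
n = Σf = 66
Mean = 1177 / 66 = 17.8333

17.833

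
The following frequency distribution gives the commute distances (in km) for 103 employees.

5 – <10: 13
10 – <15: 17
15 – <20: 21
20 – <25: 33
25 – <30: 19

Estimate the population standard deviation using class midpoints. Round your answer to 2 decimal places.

6.43

Midpoints: 7.5, 12.5, 17.5, 22.5, 27.5
n = 103, Σfm = 1942.5, mean = 18.8592
Σfm² = 40893.75
Σf(m − x̄)² = Σfm² − (Σfm)²/n = 40893.75 − 1942.5²/103 = 4259.7087
Population variance = 4259.7087 / 103 = 41.3564
Standard deviation = √41.3564 = 6.4309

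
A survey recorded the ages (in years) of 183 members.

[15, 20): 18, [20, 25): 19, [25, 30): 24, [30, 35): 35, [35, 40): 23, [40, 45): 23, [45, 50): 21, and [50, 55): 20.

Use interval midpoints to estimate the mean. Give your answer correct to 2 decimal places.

35.12

Midpoints: 17.5, 22.5, 27.5, 32.5, 37.5, 42.5, 47.5, 52.5
Σfm = 18×17.5 + 19×22.5 + 24×27.5 + 35×32.5 + 23×37.5 + 23×42.5 + 21×47.5 + 20×52.5 = 6427.5
n = Σf = 183
Mean = 6427.5 / 183 = 35.1230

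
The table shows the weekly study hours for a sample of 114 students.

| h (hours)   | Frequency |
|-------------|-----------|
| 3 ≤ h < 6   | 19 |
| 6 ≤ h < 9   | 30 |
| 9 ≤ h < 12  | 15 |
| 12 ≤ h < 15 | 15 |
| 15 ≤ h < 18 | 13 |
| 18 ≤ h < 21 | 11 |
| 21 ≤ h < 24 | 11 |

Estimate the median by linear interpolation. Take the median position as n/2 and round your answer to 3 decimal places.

Cumulative frequencies: 19, 49, 64, 79, 92, 103, 114
n = 114; position = n/2 = 57.
This falls in the class 9 ≤ h < 12: L = 9, F = 49, f = 15, h = 3.
Median ≈ 9 + ((57 − 49) / 15) × 3 = 10.6000

10.600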